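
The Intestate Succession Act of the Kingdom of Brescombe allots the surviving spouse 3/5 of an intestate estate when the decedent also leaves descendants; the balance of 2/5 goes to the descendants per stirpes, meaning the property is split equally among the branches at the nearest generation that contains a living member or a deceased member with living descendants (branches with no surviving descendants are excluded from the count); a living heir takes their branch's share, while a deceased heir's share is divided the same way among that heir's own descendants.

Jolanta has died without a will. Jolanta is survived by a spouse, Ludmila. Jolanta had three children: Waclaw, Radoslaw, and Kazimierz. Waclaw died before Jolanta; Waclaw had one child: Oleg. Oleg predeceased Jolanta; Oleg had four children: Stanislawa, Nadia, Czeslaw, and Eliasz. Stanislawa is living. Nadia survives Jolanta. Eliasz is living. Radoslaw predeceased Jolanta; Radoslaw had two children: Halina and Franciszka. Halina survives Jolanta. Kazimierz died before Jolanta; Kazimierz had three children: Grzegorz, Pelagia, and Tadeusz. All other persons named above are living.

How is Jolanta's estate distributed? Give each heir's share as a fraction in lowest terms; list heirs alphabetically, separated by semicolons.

Ludmila, as surviving spouse, takes 3/5.
The remaining 2/5 passes to Jolanta's descendants per stirpes.
The 2/5 is divided into 3 equal shares of 2/15 among Waclaw, Radoslaw, Kazimierz.
Waclaw predeceased; the 2/15 allotted to Waclaw's branch passes to Waclaw's issue by representation.
Oleg's line is the sole branch at this level, so the full 2/15 passes to Oleg's issue by representation.
The 2/15 is divided into 4 equal shares of 1/30 among Stanislawa, Nadia, Czeslaw, Eliasz.
Stanislawa is living and takes 1/30.
Nadia is living and takes 1/30.
Czeslaw is living and takes 1/30.
Eliasz is living and takes 1/30.
Radoslaw predeceased; the 2/15 allotted to Radoslaw's branch passes to Radoslaw's issue by representation.
The 2/15 is divided into 2 equal shares of 1/15 among Halina, Franciszka.
Halina is living and takes 1/15.
Franciszka is living and takes 1/15.
Kazimierz predeceased; the 2/15 allotted to Kazimierz's branch passes to Kazimierz's issue by representation.
The 2/15 is divided into 3 equal shares of 2/45 among Grzegorz, Pelagia, Tadeusz.
Grzegorz is living and takes 2/45.
Pelagia is living and takes 2/45.
Tadeusz is living and takes 2/45.

Czeslaw 1/30; Eliasz 1/30; Franciszka 1/15; Grzegorz 2/45; Halina 1/15; Ludmila 3/5; Nadia 1/30; Pelagia 2/45; Stanislawa 1/30; Tadeusz 2/45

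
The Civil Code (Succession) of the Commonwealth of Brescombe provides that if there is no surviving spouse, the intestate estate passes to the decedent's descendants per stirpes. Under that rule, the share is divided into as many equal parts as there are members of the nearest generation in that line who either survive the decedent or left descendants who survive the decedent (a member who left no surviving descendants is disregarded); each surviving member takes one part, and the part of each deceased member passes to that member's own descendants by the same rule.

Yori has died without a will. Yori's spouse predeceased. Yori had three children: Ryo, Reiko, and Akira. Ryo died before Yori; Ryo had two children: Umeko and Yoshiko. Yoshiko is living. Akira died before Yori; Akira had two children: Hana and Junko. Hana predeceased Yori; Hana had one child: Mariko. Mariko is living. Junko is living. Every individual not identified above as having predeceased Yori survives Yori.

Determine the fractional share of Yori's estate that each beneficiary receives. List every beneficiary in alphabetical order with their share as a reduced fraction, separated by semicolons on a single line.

Junko 1/6; Mariko 1/6; Reiko 1/3; Umeko 1/6; Yoshiko 1/6

There is no surviving spouse, so the entire estate passes to Yori's descendants per stirpes.
The estate is divided into 3 equal shares of 1/3 among Ryo, Reiko, Akira.
Ryo predeceased; the 1/3 allotted to Ryo's branch passes to Ryo's issue by representation.
The 1/3 is divided into 2 equal shares of 1/6 among Umeko, Yoshiko.
Umeko is living and takes 1/6.
Yoshiko is living and takes 1/6.
Reiko is living and takes 1/3.
Akira predeceased; the 1/3 allotted to Akira's branch passes to Akira's issue by representation.
The 1/3 is divided into 2 equal shares of 1/6 among Hana, Junko.
Hana predeceased; the 1/6 allotted to Hana's branch passes to Hana's issue by representation.
Mariko is the sole taker at this level and receives the full 1/6.
Junko is living and takes 1/6.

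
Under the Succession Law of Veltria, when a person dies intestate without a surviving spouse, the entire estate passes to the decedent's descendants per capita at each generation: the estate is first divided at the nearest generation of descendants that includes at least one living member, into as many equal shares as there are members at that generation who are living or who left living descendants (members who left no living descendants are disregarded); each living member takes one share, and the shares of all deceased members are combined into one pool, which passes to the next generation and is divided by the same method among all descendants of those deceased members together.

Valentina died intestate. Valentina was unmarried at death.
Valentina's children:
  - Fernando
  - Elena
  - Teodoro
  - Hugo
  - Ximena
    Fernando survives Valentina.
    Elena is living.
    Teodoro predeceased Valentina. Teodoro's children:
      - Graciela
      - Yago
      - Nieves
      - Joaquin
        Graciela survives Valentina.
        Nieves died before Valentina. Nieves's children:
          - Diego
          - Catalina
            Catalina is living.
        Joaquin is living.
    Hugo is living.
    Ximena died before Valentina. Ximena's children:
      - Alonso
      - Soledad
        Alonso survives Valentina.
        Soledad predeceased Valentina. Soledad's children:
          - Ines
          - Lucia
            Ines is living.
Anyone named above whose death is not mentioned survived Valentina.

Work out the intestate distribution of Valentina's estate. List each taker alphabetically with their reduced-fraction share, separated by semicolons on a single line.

There is no surviving spouse, so the entire estate passes to Valentina's descendants per capita at each generation.
At generation 1 (Fernando, Elena, Teodoro, Hugo, Ximena) there are 5 shares of (1)/5 = 1/5 each.
Living: Fernando, Elena, and Hugo — each takes 1/5.
Deceased: Teodoro and Ximena. Their combined 2/5 is pooled and carried to generation 2.
At generation 2 (Graciela, Yago, Nieves, Joaquin, Alonso, Soledad) there are 6 shares of (2/5)/6 = 1/15 each.
Living: Graciela, Yago, Joaquin, and Alonso — each takes 1/15.
Deceased: Nieves and Soledad. Their combined 2/15 is pooled and carried to generation 3.
At generation 3 (Diego, Catalina, Ines, Lucia) there are 4 shares of (2/15)/4 = 1/30 each.
Living: Diego, Catalina, Ines, and Lucia — each takes 1/30.

Alonso 1/15; Catalina 1/30; Diego 1/30; Elena 1/5; Fernando 1/5; Graciela 1/15; Hugo 1/5; Ines 1/30; Joaquin 1/15; Lucia 1/30; Yago 1/15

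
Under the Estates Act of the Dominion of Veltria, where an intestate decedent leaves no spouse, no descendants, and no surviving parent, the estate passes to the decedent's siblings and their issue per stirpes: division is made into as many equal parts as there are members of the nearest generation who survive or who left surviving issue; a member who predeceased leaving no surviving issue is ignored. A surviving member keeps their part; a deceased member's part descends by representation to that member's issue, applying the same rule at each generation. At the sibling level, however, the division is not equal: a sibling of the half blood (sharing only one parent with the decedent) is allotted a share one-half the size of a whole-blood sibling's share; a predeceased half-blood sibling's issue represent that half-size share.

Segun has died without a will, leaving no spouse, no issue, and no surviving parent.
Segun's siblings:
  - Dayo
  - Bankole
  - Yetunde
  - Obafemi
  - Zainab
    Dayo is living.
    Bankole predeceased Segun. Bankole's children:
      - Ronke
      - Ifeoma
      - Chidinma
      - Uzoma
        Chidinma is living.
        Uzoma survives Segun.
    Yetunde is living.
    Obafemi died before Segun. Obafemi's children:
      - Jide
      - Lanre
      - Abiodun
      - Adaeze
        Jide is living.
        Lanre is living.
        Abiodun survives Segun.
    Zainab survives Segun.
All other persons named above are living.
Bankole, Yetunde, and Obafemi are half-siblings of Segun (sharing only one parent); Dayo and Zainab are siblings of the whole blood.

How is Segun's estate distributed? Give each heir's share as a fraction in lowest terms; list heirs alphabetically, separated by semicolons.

Abiodun 1/28; Adaeze 1/28; Chidinma 1/28; Dayo 2/7; Ifeoma 1/28; Jide 1/28; Lanre 1/28; Ronke 1/28; Uzoma 1/28; Yetunde 1/7; Zainab 2/7

No spouse, descendants, or parent survives, so the estate passes to Segun's siblings per stirpes.
Half-blood siblings count for one-half the weight of whole-blood siblings at the initial division.
Dividing 1 in proportion to weights (total weight 7/2): Dayo (weight 1) → 2/7; Bankole (weight 1/2) → 1/7; Yetunde (weight 1/2) → 1/7; Obafemi (weight 1/2) → 1/7; Zainab (weight 1) → 2/7.
Dayo is living and takes 2/7.
Bankole predeceased; the 1/7 allotted to Bankole's branch passes to Bankole's issue by representation.
The 1/7 is divided into 4 equal shares of 1/28 among Ronke, Ifeoma, Chidinma, Uzoma.
Ronke is living and takes 1/28.
Ifeoma is living and takes 1/28.
Chidinma is living and takes 1/28.
Uzoma is living and takes 1/28.
Yetunde is living and takes 1/7.
Obafemi predeceased; the 1/7 allotted to Obafemi's branch passes to Obafemi's issue by representation.
The 1/7 is divided into 4 equal shares of 1/28 among Jide, Lanre, Abiodun, Adaeze.
Jide is living and takes 1/28.
Lanre is living and takes 1/28.
Abiodun is living and takes 1/28.
Adaeze is living and takes 1/28.
Zainab is living and takes 2/7.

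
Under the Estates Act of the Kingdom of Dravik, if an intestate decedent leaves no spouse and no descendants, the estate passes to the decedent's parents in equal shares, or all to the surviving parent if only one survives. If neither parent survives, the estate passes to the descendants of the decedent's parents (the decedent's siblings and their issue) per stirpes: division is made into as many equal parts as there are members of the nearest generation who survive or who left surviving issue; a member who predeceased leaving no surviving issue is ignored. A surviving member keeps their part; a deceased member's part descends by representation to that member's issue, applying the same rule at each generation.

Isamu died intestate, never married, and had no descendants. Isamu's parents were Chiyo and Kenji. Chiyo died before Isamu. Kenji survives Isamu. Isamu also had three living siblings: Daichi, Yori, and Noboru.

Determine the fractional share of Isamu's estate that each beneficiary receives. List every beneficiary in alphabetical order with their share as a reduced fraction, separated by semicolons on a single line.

Kenji 1

Only one parent, Kenji, survives, so Kenji takes the entire estate. The siblings take nothing because a surviving parent has priority.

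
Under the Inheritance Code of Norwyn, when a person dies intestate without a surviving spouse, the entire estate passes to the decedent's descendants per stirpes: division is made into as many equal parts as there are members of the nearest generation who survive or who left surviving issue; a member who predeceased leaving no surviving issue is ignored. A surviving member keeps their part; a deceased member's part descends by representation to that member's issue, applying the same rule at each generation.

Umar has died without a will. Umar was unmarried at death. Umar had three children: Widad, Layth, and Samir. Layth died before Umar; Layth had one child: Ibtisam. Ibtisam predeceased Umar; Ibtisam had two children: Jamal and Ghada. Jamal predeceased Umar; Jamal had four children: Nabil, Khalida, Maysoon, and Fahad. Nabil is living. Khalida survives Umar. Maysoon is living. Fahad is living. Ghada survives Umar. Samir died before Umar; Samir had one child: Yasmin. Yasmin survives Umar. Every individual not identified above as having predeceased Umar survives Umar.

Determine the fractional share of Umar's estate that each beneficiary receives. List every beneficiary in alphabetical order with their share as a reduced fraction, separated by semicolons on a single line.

There is no surviving spouse, so the entire estate passes to Umar's descendants per stirpes.
The estate is divided into 3 equal shares of 1/3 among Widad, Layth, Samir.
Widad is living and takes 1/3.
Layth predeceased; the 1/3 allotted to Layth's branch passes to Layth's issue by representation.
Ibtisam's line is the sole branch at this level, so the full 1/3 passes to Ibtisam's issue by representation.
The 1/3 is divided into 2 equal shares of 1/6 among Jamal, Ghada.
Jamal predeceased; the 1/6 allotted to Jamal's branch passes to Jamal's issue by representation.
The 1/6 is divided into 4 equal shares of 1/24 among Nabil, Khalida, Maysoon, Fahad.
Nabil is living and takes 1/24.
Khalida is living and takes 1/24.
Maysoon is living and takes 1/24.
Fahad is living and takes 1/24.
Ghada is living and takes 1/6.
Samir predeceased; the 1/3 allotted to Samir's branch passes to Samir's issue by representation.
Yasmin is the sole taker at this level and receives the full 1/3.

Fahad 1/24; Ghada 1/6; Khalida 1/24; Maysoon 1/24; Nabil 1/24; Widad 1/3; Yasmin 1/3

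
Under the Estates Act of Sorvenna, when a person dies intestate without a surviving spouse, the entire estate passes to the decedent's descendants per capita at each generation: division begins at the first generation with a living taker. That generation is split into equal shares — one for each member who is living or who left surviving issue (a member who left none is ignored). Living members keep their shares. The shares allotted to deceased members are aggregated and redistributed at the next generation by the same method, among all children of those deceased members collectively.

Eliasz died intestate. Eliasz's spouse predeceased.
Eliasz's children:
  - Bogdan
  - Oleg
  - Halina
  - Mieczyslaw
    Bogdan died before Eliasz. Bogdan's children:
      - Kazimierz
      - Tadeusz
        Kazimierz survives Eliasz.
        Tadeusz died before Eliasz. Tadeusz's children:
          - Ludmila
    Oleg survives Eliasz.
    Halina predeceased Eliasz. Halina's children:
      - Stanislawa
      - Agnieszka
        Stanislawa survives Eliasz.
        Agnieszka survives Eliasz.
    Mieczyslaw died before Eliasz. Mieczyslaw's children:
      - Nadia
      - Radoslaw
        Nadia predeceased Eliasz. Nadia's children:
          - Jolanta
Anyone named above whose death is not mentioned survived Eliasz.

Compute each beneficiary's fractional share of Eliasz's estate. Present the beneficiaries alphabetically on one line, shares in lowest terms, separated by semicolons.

Agnieszka 1/8; Jolanta 1/8; Kazimierz 1/8; Ludmila 1/8; Oleg 1/4; Radoslaw 1/8; Stanislawa 1/8

There is no surviving spouse, so the entire estate passes to Eliasz's descendants per capita at each generation.
At generation 1 (Bogdan, Oleg, Halina, Mieczyslaw) there are 4 shares of (1)/4 = 1/4 each.
Living: Oleg — each takes 1/4.
Deceased: Bogdan, Halina, and Mieczyslaw. Their combined 3/4 is pooled and carried to generation 2.
At generation 2 (Kazimierz, Tadeusz, Stanislawa, Agnieszka, Nadia, Radoslaw) there are 6 shares of (3/4)/6 = 1/8 each.
Living: Kazimierz, Stanislawa, Agnieszka, and Radoslaw — each takes 1/8.
Deceased: Tadeusz and Nadia. Their combined 1/4 is pooled and carried to generation 3.
At generation 3 (Ludmila, Jolanta) there are 2 shares of (1/4)/2 = 1/8 each.
Living: Ludmila and Jolanta — each takes 1/8.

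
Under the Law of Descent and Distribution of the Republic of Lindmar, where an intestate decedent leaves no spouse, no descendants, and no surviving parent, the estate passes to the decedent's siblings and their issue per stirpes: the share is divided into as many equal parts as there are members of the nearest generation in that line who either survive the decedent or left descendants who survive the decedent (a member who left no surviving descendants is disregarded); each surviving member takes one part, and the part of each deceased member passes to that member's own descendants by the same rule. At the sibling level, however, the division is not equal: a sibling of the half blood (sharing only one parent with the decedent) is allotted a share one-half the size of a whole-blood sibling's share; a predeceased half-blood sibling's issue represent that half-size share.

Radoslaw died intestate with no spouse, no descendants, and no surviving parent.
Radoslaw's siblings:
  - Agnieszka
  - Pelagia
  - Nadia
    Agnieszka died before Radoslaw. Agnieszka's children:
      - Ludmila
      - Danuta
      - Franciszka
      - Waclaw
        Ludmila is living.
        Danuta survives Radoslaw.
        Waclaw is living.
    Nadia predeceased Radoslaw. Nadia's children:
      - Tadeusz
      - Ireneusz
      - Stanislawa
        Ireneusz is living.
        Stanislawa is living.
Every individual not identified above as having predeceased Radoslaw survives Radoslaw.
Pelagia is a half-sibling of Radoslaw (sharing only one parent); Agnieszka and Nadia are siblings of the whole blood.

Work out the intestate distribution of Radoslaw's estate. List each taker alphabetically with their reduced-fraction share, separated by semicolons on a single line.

No spouse, descendants, or parent survives, so the estate passes to Radoslaw's siblings per stirpes.
Half-blood siblings count for one-half the weight of whole-blood siblings at the initial division.
Dividing 1 in proportion to weights (total weight 5/2): Agnieszka (weight 1) → 2/5; Pelagia (weight 1/2) → 1/5; Nadia (weight 1) → 2/5.
Agnieszka predeceased; the 2/5 allotted to Agnieszka's branch passes to Agnieszka's issue by representation.
The 2/5 is divided into 4 equal shares of 1/10 among Ludmila, Danuta, Franciszka, Waclaw.
Ludmila is living and takes 1/10.
Danuta is living and takes 1/10.
Franciszka is living and takes 1/10.
Waclaw is living and takes 1/10.
Pelagia is living and takes 1/5.
Nadia predeceased; the 2/5 allotted to Nadia's branch passes to Nadia's issue by representation.
The 2/5 is divided into 3 equal shares of 2/15 among Tadeusz, Ireneusz, Stanislawa.
Tadeusz is living and takes 2/15.
Ireneusz is living and takes 2/15.
Stanislawa is living and takes 2/15.

Danuta 1/10; Franciszka 1/10; Ireneusz 2/15; Ludmila 1/10; Pelagia 1/5; Stanislawa 2/15; Tadeusz 2/15; Waclaw 1/10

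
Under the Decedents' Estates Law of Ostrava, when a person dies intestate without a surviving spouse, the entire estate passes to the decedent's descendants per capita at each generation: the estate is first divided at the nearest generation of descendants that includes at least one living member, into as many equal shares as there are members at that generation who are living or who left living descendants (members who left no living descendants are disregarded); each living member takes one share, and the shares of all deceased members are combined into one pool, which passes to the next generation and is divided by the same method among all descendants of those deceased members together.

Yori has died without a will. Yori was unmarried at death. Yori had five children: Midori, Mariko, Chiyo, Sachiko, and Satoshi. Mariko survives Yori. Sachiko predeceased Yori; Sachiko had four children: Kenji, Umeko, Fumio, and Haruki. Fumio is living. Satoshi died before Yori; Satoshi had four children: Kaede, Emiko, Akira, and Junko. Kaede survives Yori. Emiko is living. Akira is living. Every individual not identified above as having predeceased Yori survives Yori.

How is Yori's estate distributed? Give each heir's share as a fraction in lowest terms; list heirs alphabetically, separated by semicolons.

Akira 1/20; Chiyo 1/5; Emiko 1/20; Fumio 1/20; Haruki 1/20; Junko 1/20; Kaede 1/20; Kenji 1/20; Mariko 1/5; Midori 1/5; Umeko 1/20

There is no surviving spouse, so the entire estate passes to Yori's descendants per capita at each generation.
At generation 1 (Midori, Mariko, Chiyo, Sachiko, Satoshi) there are 5 shares of (1)/5 = 1/5 each.
Living: Midori, Mariko, and Chiyo — each takes 1/5.
Deceased: Sachiko and Satoshi. Their combined 2/5 is pooled and carried to generation 2.
At generation 2 (Kenji, Umeko, Fumio, Haruki, Kaede, Emiko, Akira, Junko) there are 8 shares of (2/5)/8 = 1/20 each.
Living: Kenji, Umeko, Fumio, Haruki, Kaede, Emiko, Akira, and Junko — each takes 1/20.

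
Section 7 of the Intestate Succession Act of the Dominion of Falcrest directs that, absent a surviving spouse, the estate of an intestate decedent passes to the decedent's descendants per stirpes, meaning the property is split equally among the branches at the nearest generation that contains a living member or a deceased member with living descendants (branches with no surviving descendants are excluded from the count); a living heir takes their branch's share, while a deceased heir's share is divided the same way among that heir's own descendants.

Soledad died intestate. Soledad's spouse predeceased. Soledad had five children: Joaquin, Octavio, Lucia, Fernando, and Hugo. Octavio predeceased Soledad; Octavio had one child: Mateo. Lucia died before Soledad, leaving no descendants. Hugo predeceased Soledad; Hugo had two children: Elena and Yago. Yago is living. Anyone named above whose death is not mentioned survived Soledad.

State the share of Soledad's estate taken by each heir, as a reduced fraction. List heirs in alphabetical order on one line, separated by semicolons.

There is no surviving spouse, so the entire estate passes to Soledad's descendants per stirpes.
Lucia left no surviving issue, so that branch lapses and is disregarded.
The estate is divided into 4 equal shares of 1/4 among Joaquin, Octavio, Fernando, Hugo.
Joaquin is living and takes 1/4.
Octavio predeceased; the 1/4 allotted to Octavio's branch passes to Octavio's issue by representation.
Mateo is the sole taker at this level and receives the full 1/4.
Fernando is living and takes 1/4.
Hugo predeceased; the 1/4 allotted to Hugo's branch passes to Hugo's issue by representation.
The 1/4 is divided into 2 equal shares of 1/8 among Elena, Yago.
Elena is living and takes 1/8.
Yago is living and takes 1/8.

Elena 1/8; Fernando 1/4; Joaquin 1/4; Mateo 1/4; Yago 1/8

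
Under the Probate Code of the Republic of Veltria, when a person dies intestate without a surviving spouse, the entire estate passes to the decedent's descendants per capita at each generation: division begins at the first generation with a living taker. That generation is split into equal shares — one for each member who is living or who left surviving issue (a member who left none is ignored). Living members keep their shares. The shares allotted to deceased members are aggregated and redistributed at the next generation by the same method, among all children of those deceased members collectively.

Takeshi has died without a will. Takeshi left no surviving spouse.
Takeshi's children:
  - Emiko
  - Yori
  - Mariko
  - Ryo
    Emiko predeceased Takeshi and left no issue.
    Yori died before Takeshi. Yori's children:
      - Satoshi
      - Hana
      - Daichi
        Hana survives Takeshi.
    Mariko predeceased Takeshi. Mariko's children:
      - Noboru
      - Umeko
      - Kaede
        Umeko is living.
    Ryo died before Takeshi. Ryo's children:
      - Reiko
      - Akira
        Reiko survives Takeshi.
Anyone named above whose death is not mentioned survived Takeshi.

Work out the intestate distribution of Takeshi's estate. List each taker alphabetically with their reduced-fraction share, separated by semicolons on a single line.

There is no surviving spouse, so the entire estate passes to Takeshi's descendants per capita at each generation.
No one at generation 1 (Yori, Mariko, Ryo) is living; moving to the next generation.
At generation 2 (Satoshi, Hana, Daichi, Noboru, Umeko, Kaede, Reiko, Akira) there are 8 shares of (1)/8 = 1/8 each.
Living: Satoshi, Hana, Daichi, Noboru, Umeko, Kaede, Reiko, and Akira — each takes 1/8.

Akira 1/8; Daichi 1/8; Hana 1/8; Kaede 1/8; Noboru 1/8; Reiko 1/8; Satoshi 1/8; Umeko 1/8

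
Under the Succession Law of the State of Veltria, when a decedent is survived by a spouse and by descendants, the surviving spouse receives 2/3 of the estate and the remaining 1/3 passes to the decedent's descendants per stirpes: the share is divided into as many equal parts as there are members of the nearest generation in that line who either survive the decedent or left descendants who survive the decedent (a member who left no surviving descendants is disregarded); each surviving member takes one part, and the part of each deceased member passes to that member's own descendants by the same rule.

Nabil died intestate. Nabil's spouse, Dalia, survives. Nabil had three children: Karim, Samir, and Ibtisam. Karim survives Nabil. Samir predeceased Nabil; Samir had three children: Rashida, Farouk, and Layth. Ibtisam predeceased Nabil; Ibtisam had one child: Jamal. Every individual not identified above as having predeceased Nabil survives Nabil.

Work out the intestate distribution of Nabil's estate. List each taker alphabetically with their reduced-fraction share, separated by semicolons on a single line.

Dalia 2/3; Farouk 1/27; Jamal 1/9; Karim 1/9; Layth 1/27; Rashida 1/27

Dalia, as surviving spouse, takes 2/3.
The remaining 1/3 passes to Nabil's descendants per stirpes.
The 1/3 is divided into 3 equal shares of 1/9 among Karim, Samir, Ibtisam.
Karim is living and takes 1/9.
Samir predeceased; the 1/9 allotted to Samir's branch passes to Samir's issue by representation.
The 1/9 is divided into 3 equal shares of 1/27 among Rashida, Farouk, Layth.
Rashida is living and takes 1/27.
Farouk is living and takes 1/27.
Layth is living and takes 1/27.
Ibtisam predeceased; the 1/9 allotted to Ibtisam's branch passes to Ibtisam's issue by representation.
Jamal is the sole taker at this level and receives the full 1/9.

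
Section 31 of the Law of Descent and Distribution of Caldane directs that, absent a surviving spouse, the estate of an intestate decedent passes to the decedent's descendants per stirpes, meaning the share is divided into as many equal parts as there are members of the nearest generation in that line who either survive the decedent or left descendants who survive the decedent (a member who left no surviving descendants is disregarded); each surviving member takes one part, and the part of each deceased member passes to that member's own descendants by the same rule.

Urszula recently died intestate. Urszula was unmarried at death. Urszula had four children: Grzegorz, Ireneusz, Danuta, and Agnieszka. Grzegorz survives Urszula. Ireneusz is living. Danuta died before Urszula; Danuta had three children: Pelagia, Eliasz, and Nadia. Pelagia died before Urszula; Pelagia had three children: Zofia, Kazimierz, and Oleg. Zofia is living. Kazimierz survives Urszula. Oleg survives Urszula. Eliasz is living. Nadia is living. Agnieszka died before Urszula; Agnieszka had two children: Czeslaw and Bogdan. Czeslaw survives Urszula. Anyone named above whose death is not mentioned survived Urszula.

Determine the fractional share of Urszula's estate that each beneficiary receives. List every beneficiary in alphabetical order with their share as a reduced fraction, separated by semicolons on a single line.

Bogdan 1/8; Czeslaw 1/8; Eliasz 1/12; Grzegorz 1/4; Ireneusz 1/4; Kazimierz 1/36; Nadia 1/12; Oleg 1/36; Zofia 1/36

There is no surviving spouse, so the entire estate passes to Urszula's descendants per stirpes.
The estate is divided into 4 equal shares of 1/4 among Grzegorz, Ireneusz, Danuta, Agnieszka.
Grzegorz is living and takes 1/4.
Ireneusz is living and takes 1/4.
Danuta predeceased; the 1/4 allotted to Danuta's branch passes to Danuta's issue by representation.
The 1/4 is divided into 3 equal shares of 1/12 among Pelagia, Eliasz, Nadia.
Pelagia predeceased; the 1/12 allotted to Pelagia's branch passes to Pelagia's issue by representation.
The 1/12 is divided into 3 equal shares of 1/36 among Zofia, Kazimierz, Oleg.
Zofia is living and takes 1/36.
Kazimierz is living and takes 1/36.
Oleg is living and takes 1/36.
Eliasz is living and takes 1/12.
Nadia is living and takes 1/12.
Agnieszka predeceased; the 1/4 allotted to Agnieszka's branch passes to Agnieszka's issue by representation.
The 1/4 is divided into 2 equal shares of 1/8 among Czeslaw, Bogdan.
Czeslaw is living and takes 1/8.
Bogdan is living and takes 1/8.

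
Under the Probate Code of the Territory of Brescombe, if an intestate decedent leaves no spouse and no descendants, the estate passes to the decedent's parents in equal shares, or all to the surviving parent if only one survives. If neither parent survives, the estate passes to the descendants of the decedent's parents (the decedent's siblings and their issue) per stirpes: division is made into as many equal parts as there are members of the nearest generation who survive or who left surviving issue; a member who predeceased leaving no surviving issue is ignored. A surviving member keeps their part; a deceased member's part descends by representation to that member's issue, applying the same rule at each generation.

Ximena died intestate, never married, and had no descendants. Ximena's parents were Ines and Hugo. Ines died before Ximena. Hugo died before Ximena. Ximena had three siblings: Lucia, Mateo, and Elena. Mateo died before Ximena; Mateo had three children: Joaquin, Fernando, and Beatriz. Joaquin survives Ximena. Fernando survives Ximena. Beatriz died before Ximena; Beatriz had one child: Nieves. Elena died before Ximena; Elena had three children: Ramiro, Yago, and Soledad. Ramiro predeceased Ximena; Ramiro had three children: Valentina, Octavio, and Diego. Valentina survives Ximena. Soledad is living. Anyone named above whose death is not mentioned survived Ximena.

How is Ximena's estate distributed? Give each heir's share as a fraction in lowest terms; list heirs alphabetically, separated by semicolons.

Diego 1/27; Fernando 1/9; Joaquin 1/9; Lucia 1/3; Nieves 1/9; Octavio 1/27; Soledad 1/9; Valentina 1/27; Yago 1/9

Neither parent survives and there are no descendants, so the estate passes to Ximena's siblings and their issue per stirpes.
The estate is divided into 3 equal shares of 1/3 among Lucia, Mateo, Elena.
Lucia is living and takes 1/3.
Mateo predeceased; the 1/3 allotted to Mateo's branch passes to Mateo's issue by representation.
The 1/3 is divided into 3 equal shares of 1/9 among Joaquin, Fernando, Beatriz.
Joaquin is living and takes 1/9.
Fernando is living and takes 1/9.
Beatriz predeceased; the 1/9 allotted to Beatriz's branch passes to Beatriz's issue by representation.
Nieves is the sole taker at this level and receives the full 1/9.
Elena predeceased; the 1/3 allotted to Elena's branch passes to Elena's issue by representation.
The 1/3 is divided into 3 equal shares of 1/9 among Ramiro, Yago, Soledad.
Ramiro predeceased; the 1/9 allotted to Ramiro's branch passes to Ramiro's issue by representation.
The 1/9 is divided into 3 equal shares of 1/27 among Valentina, Octavio, Diego.
Valentina is living and takes 1/27.
Octavio is living and takes 1/27.
Diego is living and takes 1/27.
Yago is living and takes 1/9.
Soledad is living and takes 1/9.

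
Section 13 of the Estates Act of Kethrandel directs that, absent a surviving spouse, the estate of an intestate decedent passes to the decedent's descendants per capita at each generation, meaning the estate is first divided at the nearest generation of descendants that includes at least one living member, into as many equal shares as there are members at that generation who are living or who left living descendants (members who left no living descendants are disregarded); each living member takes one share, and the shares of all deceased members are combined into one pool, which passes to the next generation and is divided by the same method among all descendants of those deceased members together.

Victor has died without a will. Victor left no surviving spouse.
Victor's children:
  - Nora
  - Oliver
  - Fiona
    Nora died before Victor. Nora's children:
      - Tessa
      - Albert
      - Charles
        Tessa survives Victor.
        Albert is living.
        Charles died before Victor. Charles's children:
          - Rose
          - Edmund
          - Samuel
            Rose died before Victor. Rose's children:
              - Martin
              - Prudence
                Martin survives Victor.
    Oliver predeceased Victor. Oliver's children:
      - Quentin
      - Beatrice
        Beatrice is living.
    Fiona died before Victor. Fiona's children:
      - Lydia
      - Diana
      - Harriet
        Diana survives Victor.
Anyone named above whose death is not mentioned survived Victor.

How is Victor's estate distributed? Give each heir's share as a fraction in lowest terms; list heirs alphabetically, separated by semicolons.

Albert 1/8; Beatrice 1/8; Diana 1/8; Edmund 1/24; Harriet 1/8; Lydia 1/8; Martin 1/48; Prudence 1/48; Quentin 1/8; Samuel 1/24; Tessa 1/8

There is no surviving spouse, so the entire estate passes to Victor's descendants per capita at each generation.
No one at generation 1 (Nora, Oliver, Fiona) is living; moving to the next generation.
At generation 2 (Tessa, Albert, Charles, Quentin, Beatrice, Lydia, Diana, Harriet) there are 8 shares of (1)/8 = 1/8 each.
Living: Tessa, Albert, Quentin, Beatrice, Lydia, Diana, and Harriet — each takes 1/8.
Deceased: Charles. That 1/8 share is carried to generation 3.
At generation 3 (Rose, Edmund, Samuel) there are 3 shares of (1/8)/3 = 1/24 each.
Living: Edmund and Samuel — each takes 1/24.
Deceased: Rose. That 1/24 share is carried to generation 4.
At generation 4 (Martin, Prudence) there are 2 shares of (1/24)/2 = 1/48 each.
Living: Martin and Prudence — each takes 1/48.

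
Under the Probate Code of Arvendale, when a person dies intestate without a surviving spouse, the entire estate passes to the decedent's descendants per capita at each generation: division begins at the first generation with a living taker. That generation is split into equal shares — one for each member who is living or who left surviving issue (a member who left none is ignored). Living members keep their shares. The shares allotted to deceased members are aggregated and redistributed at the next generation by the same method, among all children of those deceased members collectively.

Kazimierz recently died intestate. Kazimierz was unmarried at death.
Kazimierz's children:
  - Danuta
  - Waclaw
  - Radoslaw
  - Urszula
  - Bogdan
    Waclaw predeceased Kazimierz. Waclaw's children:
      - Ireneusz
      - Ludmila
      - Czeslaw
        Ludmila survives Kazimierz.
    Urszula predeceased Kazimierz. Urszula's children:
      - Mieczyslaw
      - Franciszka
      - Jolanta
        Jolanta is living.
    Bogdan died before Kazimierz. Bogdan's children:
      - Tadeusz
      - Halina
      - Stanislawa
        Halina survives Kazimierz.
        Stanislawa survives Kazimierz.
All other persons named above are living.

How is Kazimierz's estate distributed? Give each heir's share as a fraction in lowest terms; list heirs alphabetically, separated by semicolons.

There is no surviving spouse, so the entire estate passes to Kazimierz's descendants per capita at each generation.
At generation 1 (Danuta, Waclaw, Radoslaw, Urszula, Bogdan) there are 5 shares of (1)/5 = 1/5 each.
Living: Danuta and Radoslaw — each takes 1/5.
Deceased: Waclaw, Urszula, and Bogdan. Their combined 3/5 is pooled and carried to generation 2.
At generation 2 (Ireneusz, Ludmila, Czeslaw, Mieczyslaw, Franciszka, Jolanta, Tadeusz, Halina, Stanislawa) there are 9 shares of (3/5)/9 = 1/15 each.
Living: Ireneusz, Ludmila, Czeslaw, Mieczyslaw, Franciszka, Jolanta, Tadeusz, Halina, and Stanislawa — each takes 1/15.

Czeslaw 1/15; Danuta 1/5; Franciszka 1/15; Halina 1/15; Ireneusz 1/15; Jolanta 1/15; Ludmila 1/15; Mieczyslaw 1/15; Radoslaw 1/5; Stanislawa 1/15; Tadeusz 1/15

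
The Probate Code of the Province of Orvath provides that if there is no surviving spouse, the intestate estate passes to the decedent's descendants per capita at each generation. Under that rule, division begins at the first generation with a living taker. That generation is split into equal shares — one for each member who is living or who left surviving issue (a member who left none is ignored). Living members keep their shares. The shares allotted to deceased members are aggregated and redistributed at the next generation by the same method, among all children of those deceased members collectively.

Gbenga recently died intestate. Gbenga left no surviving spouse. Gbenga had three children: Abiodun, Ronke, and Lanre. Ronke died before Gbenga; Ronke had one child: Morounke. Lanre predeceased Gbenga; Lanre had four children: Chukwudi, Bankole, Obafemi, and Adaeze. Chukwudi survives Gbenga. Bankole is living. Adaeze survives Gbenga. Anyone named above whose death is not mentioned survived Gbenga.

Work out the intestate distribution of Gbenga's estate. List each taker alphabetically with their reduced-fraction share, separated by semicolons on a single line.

Abiodun 1/3; Adaeze 2/15; Bankole 2/15; Chukwudi 2/15; Morounke 2/15; Obafemi 2/15

There is no surviving spouse, so the entire estate passes to Gbenga's descendants per capita at each generation.
At generation 1 (Abiodun, Ronke, Lanre) there are 3 shares of (1)/3 = 1/3 each.
Living: Abiodun — each takes 1/3.
Deceased: Ronke and Lanre. Their combined 2/3 is pooled and carried to generation 2.
At generation 2 (Morounke, Chukwudi, Bankole, Obafemi, Adaeze) there are 5 shares of (2/3)/5 = 2/15 each.
Living: Morounke, Chukwudi, Bankole, Obafemi, and Adaeze — each takes 2/15.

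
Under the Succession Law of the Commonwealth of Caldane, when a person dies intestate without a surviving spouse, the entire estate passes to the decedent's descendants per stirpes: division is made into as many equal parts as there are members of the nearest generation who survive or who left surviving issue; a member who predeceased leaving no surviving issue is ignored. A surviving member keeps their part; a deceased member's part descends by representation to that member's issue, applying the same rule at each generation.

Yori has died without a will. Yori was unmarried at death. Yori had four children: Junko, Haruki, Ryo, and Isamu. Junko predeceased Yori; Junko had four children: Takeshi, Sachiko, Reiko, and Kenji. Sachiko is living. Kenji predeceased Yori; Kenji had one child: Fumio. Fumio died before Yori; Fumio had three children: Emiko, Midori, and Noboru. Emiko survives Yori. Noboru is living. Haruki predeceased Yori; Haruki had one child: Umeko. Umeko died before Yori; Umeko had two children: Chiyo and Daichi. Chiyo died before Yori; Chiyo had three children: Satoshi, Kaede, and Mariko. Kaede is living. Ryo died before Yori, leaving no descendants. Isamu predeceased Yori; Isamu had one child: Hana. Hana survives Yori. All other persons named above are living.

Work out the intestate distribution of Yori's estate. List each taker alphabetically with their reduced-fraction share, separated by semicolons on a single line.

Daichi 1/6; Emiko 1/36; Hana 1/3; Kaede 1/18; Mariko 1/18; Midori 1/36; Noboru 1/36; Reiko 1/12; Sachiko 1/12; Satoshi 1/18; Takeshi 1/12

There is no surviving spouse, so the entire estate passes to Yori's descendants per stirpes.
Ryo left no surviving issue, so that branch lapses and is disregarded.
The estate is divided into 3 equal shares of 1/3 among Junko, Haruki, Isamu.
Junko predeceased; the 1/3 allotted to Junko's branch passes to Junko's issue by representation.
The 1/3 is divided into 4 equal shares of 1/12 among Takeshi, Sachiko, Reiko, Kenji.
Takeshi is living and takes 1/12.
Sachiko is living and takes 1/12.
Reiko is living and takes 1/12.
Kenji predeceased; the 1/12 allotted to Kenji's branch passes to Kenji's issue by representation.
Fumio's line is the sole branch at this level, so the full 1/12 passes to Fumio's issue by representation.
The 1/12 is divided into 3 equal shares of 1/36 among Emiko, Midori, Noboru.
Emiko is living and takes 1/36.
Midori is living and takes 1/36.
Noboru is living and takes 1/36.
Haruki predeceased; the 1/3 allotted to Haruki's branch passes to Haruki's issue by representation.
Umeko's line is the sole branch at this level, so the full 1/3 passes to Umeko's issue by representation.
The 1/3 is divided into 2 equal shares of 1/6 among Chiyo, Daichi.
Chiyo predeceased; the 1/6 allotted to Chiyo's branch passes to Chiyo's issue by representation.
The 1/6 is divided into 3 equal shares of 1/18 among Satoshi, Kaede, Mariko.
Satoshi is living and takes 1/18.
Kaede is living and takes 1/18.
Mariko is living and takes 1/18.
Daichi is living and takes 1/6.
Isamu predeceased; the 1/3 allotted to Isamu's branch passes to Isamu's issue by representation.
Hana is the sole taker at this level and receives the full 1/3.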